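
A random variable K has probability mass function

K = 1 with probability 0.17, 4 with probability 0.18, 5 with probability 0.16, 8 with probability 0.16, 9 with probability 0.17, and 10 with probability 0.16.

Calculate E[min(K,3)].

E[min(K,3)] = Σ min(k,3)·P(K=k)
 = 1·0.17 + 3·0.18 + 3·0.16 + 3·0.16 + 3·0.17 + 3·0.16
 = 0.17 + 0.54 + 0.48 + 0.48 + 0.51 + 0.48
 = 2.66

2.66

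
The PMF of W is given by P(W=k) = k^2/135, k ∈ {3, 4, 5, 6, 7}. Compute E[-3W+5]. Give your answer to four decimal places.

-12.2222

E[-3W+5] = Σ (-3w+5)·P(W=w)
 = (-4)·1/15 + (-7)·16/135 + (-10)·5/27 + (-13)·4/15 + (-16)·49/135
 = (-4/15) + (-112/135) + (-50/27) + (-52/15) + (-784/135)
 = -110/9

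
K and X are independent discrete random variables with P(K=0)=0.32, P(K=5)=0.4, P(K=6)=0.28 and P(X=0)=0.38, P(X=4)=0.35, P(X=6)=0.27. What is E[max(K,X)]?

4.7544

E[max(K,X)] = Σ_k Σ_x max(k,x) · P(K=k)P(X=x)
 = 0·0.1216 + 4·0.112 + 6·0.0864 + 5·0.152 + 5·0.14 + 6·0.108 + 6·0.1064 + 6·0.098 + 6·0.0756
 = 0 + 0.448 + 0.5184 + 0.76 + 0.7 + 0.648 + 0.6384 + 0.588 + 0.4536
 = 4.7544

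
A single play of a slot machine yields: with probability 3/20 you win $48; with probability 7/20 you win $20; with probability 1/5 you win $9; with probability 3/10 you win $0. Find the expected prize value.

E[payout] = 48·3/20 + 20·7/20 + 9·1/5 + 0·3/10
 = 36/5 + 7 + 9/5 + 0
 = 16

16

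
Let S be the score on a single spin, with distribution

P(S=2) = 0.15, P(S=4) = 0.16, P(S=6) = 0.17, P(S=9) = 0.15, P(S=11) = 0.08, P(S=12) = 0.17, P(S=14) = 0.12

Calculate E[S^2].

79.11

E[S^2] = Σ s^2·P(S=s)
 = 4·0.15 + 16·0.16 + 36·0.17 + 81·0.15 + 121·0.08 + 144·0.17 + 196·0.12
 = 0.6 + 2.56 + 6.12 + 12.15 + 9.68 + 24.48 + 23.52
 = 79.11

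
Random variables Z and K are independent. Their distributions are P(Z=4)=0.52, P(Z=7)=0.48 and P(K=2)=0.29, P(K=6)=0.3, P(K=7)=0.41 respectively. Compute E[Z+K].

10.69

E[Z+K] = Σ_z Σ_k (z+k) · P(Z=z)P(K=k)
 = 6·0.1508 + 10·0.156 + 11·0.2132 + 9·0.1392 + 13·0.144 + 14·0.1968
 = 0.9048 + 1.56 + 2.3452 + 1.2528 + 1.872 + 2.7552
 = 10.69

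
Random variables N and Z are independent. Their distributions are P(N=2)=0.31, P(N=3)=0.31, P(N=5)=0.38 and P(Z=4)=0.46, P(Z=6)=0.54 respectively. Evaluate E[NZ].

17.526

E[NZ] = Σ_n Σ_z nz · P(N=n)P(Z=z)
 = 8·0.1426 + 12·0.1674 + 12·0.1426 + 18·0.1674 + 20·0.1748 + 30·0.2052
 = 1.1408 + 2.0088 + 1.7112 + 3.0132 + 3.496 + 6.156
 = 17.526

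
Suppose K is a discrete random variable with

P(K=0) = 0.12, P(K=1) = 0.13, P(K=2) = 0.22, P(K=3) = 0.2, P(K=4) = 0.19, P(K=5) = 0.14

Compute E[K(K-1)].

E[K(K-1)] = Σ k(k-1)·P(K=k)
 = 0·0.12 + 0·0.13 + 2·0.22 + 6·0.2 + 12·0.19 + 20·0.14
 = 0 + 0 + 0.44 + 1.2 + 2.28 + 2.8
 = 6.72

6.72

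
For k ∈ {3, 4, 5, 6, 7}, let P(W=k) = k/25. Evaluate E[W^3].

E[W^3] = Σ w^3·P(W=w)
 = 27·3/25 + 64·4/25 + 125·1/5 + 216·6/25 + 343·7/25
 = 81/25 + 256/25 + 25 + 1296/25 + 2401/25
 = 4659/25

186.36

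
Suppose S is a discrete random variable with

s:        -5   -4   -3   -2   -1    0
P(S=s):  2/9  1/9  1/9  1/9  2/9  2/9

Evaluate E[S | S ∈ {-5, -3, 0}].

P(S ∈ {-5, -3, 0}) = 2/9 + 1/9 + 2/9 = 5/9.
E[S | S ∈ {-5, -3, 0}] = [(-5)·2/9 + (-3)·1/9 + 0·2/9] / (5/9)
 = -13/9 / (5/9)
 = -13/5

-2.6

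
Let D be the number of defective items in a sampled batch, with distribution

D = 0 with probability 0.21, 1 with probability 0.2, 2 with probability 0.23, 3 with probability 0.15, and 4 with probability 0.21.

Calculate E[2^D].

6.09

E[2^D] = Σ 2^d·P(D=d)
 = 1·0.21 + 2·0.2 + 4·0.23 + 8·0.15 + 16·0.21
 = 0.21 + 0.4 + 0.92 + 1.2 + 3.36
 = 6.09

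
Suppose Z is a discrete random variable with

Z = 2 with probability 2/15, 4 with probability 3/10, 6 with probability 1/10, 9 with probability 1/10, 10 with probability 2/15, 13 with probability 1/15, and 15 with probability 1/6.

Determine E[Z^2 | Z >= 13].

209

P(Z >= 13) = 1/15 + 1/6 = 7/30.
E[Z^2 | Z >= 13] = [169·1/15 + 225·1/6] / (7/30)
 = 1463/30 / (7/30)
 = 209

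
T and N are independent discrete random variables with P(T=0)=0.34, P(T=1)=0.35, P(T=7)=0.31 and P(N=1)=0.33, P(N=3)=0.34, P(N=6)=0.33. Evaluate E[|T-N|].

3.0854

E[|T-N|] = Σ_t Σ_n |t-n| · P(T=t)P(N=n)
 = 1·0.1122 + 3·0.1156 + 6·0.1122 + 0·0.1155 + 2·0.119 + 5·0.1155 + 6·0.1023 + 4·0.1054 + 1·0.1023
 = 0.1122 + 0.3468 + 0.6732 + 0 + 0.238 + 0.5775 + 0.6138 + 0.4216 + 0.1023
 = 3.0854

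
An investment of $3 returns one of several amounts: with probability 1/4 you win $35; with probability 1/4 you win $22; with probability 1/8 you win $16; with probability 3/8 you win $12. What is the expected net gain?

17.75

E[payout] = 35·1/4 + 22·1/4 + 16·1/8 + 12·3/8
 = 35/4 + 11/2 + 2 + 9/2
 = 83/4
Net = 83/4 - 3 = 71/4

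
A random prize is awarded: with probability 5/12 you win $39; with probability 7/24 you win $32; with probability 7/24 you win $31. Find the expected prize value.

E[payout] = 39·5/12 + 32·7/24 + 31·7/24
 = 65/4 + 28/3 + 217/24
 = 277/8

34.625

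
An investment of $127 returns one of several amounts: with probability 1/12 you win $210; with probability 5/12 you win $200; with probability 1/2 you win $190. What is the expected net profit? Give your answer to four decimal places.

68.8333

E[payout] = 210·1/12 + 200·5/12 + 190·1/2
 = 35/2 + 250/3 + 95
 = 1175/6
Net = 1175/6 - 127 = 413/6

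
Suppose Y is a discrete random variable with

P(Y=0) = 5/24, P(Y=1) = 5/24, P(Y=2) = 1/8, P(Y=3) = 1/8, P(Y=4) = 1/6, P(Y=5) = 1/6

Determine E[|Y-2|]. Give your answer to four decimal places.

1.5833

E[|Y-2|] = Σ |y-2|·P(Y=y)
 = 2·5/24 + 1·5/24 + 0·1/8 + 1·1/8 + 2·1/6 + 3·1/6
 = 5/12 + 5/24 + 0 + 1/8 + 1/3 + 1/2
 = 19/12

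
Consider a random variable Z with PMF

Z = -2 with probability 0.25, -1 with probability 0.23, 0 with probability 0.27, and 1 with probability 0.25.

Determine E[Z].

E[Z] = Σ z·P(Z=z)
 = (-2)·0.25 + (-1)·0.23 + 0·0.27 + 1·0.25
 = (-0.5) + (-0.23) + 0 + 0.25
 = -0.48

-0.48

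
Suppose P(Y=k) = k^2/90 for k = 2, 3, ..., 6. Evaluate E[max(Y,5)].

5.4

E[max(Y,5)] = Σ max(y,5)·P(Y=y)
 = 5·2/45 + 5·1/10 + 5·8/45 + 5·5/18 + 6·2/5
 = 2/9 + 1/2 + 8/9 + 25/18 + 12/5
 = 27/5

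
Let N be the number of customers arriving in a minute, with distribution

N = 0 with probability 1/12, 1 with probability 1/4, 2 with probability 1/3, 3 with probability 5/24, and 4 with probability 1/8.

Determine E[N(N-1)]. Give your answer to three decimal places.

3.417

E[N(N-1)] = Σ n(n-1)·P(N=n)
 = 0·1/12 + 0·1/4 + 2·1/3 + 6·5/24 + 12·1/8
 = 0 + 0 + 2/3 + 5/4 + 3/2
 = 41/12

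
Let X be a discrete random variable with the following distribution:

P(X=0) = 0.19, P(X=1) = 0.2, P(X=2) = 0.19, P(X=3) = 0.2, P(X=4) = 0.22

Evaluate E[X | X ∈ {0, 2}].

P(X ∈ {0, 2}) = 0.19 + 0.19 = 0.38.
E[X | X ∈ {0, 2}] = [0·0.19 + 2·0.19] / 0.38
 = 0.38 / 0.38
 = 1

1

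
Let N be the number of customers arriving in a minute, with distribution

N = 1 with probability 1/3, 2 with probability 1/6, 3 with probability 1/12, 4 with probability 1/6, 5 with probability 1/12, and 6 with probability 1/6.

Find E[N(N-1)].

E[N(N-1)] = Σ n(n-1)·P(N=n)
 = 0·1/3 + 2·1/6 + 6·1/12 + 12·1/6 + 20·1/12 + 30·1/6
 = 0 + 1/3 + 1/2 + 2 + 5/3 + 5
 = 19/2

9.5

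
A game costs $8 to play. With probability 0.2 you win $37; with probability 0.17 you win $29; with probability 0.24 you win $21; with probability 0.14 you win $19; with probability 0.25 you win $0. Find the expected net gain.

12.03

E[payout] = 37·0.2 + 29·0.17 + 21·0.24 + 19·0.14 + 0·0.25
 = 7.4 + 4.93 + 5.04 + 2.66 + 0
 = 20.03
Net = 20.03 - 8 = 12.03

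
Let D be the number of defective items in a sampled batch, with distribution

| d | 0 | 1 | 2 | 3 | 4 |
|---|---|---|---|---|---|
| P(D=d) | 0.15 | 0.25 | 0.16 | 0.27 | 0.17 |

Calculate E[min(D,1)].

E[min(D,1)] = Σ min(d,1)·P(D=d)
 = 0·0.15 + 1·0.25 + 1·0.16 + 1·0.27 + 1·0.17
 = 0 + 0.25 + 0.16 + 0.27 + 0.17
 = 0.85

0.85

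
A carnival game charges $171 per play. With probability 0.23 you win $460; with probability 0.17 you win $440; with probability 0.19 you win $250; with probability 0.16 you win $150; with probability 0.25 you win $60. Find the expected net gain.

96.1

E[payout] = 460·0.23 + 440·0.17 + 250·0.19 + 150·0.16 + 60·0.25
 = 105.8 + 74.8 + 47.5 + 24 + 15
 = 267.1
Net = 267.1 - 171 = 96.1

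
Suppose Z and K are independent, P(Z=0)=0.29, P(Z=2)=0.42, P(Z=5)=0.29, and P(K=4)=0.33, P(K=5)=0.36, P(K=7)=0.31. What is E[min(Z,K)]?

E[min(Z,K)] = Σ_z Σ_k min(z,k) · P(Z=z)P(K=k)
 = 0·0.0957 + 0·0.1044 + 0·0.0899 + 2·0.1386 + 2·0.1512 + 2·0.1302 + 4·0.0957 + 5·0.1044 + 5·0.0899
 = 0 + 0 + 0 + 0.2772 + 0.3024 + 0.2604 + 0.3828 + 0.522 + 0.4495
 = 2.1943

2.1943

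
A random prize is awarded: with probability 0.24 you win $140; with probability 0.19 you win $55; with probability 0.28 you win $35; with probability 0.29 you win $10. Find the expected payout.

56.75

E[payout] = 140·0.24 + 55·0.19 + 35·0.28 + 10·0.29
 = 33.6 + 10.45 + 9.8 + 2.9
 = 56.75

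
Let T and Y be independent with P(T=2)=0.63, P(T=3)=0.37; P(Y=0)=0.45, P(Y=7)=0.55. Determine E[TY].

E[TY] = Σ_t Σ_y ty · P(T=t)P(Y=y)
 = 0·0.2835 + 14·0.3465 + 0·0.1665 + 21·0.2035
 = 0 + 4.851 + 0 + 4.2735
 = 9.1245

9.1245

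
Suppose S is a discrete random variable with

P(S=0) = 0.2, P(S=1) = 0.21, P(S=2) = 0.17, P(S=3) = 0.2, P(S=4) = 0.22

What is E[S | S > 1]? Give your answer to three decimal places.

3.085

P(S > 1) = 0.17 + 0.2 + 0.22 = 0.59.
E[S | S > 1] = [2·0.17 + 3·0.2 + 4·0.22] / 0.59
 = 1.82 / 0.59
 = 182/59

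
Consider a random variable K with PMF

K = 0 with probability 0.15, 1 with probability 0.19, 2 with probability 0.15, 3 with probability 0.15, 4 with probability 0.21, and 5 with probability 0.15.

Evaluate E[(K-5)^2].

E[(K-5)^2] = Σ (k-5)^2·P(K=k)
 = 25·0.15 + 16·0.19 + 9·0.15 + 4·0.15 + 1·0.21 + 0·0.15
 = 3.75 + 3.04 + 1.35 + 0.6 + 0.21 + 0
 = 8.95

8.95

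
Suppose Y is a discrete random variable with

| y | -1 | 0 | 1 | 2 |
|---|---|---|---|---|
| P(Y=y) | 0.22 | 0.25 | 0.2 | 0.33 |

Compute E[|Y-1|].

1.02

E[|Y-1|] = Σ |y-1|·P(Y=y)
 = 2·0.22 + 1·0.25 + 0·0.2 + 1·0.33
 = 0.44 + 0.25 + 0 + 0.33
 = 1.02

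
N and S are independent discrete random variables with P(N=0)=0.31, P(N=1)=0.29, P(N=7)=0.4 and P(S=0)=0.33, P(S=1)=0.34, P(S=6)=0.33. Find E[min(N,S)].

1.1223

E[min(N,S)] = Σ_n Σ_s min(n,s) · P(N=n)P(S=s)
 = 0·0.1023 + 0·0.1054 + 0·0.1023 + 0·0.0957 + 1·0.0986 + 1·0.0957 + 0·0.132 + 1·0.136 + 6·0.132
 = 0 + 0 + 0 + 0 + 0.0986 + 0.0957 + 0 + 0.136 + 0.792
 = 1.1223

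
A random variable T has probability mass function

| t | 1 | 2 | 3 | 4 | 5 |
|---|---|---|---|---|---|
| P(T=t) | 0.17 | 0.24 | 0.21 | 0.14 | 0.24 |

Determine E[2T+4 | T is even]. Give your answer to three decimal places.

9.474

P(T is even) = 0.24 + 0.14 = 0.38.
E[2T+4 | T is even] = [8·0.24 + 12·0.14] / 0.38
 = 3.6 / 0.38
 = 180/19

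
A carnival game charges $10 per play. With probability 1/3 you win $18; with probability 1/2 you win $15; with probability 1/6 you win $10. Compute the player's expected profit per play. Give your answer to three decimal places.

5.167

E[payout] = 18·1/3 + 15·1/2 + 10·1/6
 = 6 + 15/2 + 5/3
 = 91/6
Net = 91/6 - 10 = 31/6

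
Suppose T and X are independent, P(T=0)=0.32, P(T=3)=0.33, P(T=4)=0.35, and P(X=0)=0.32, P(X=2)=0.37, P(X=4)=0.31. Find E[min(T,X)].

1.2441

E[min(T,X)] = Σ_t Σ_x min(t,x) · P(T=t)P(X=x)
 = 0·0.1024 + 0·0.1184 + 0·0.0992 + 0·0.1056 + 2·0.1221 + 3·0.1023 + 0·0.112 + 2·0.1295 + 4·0.1085
 = 0 + 0 + 0 + 0 + 0.2442 + 0.3069 + 0 + 0.259 + 0.434
 = 1.2441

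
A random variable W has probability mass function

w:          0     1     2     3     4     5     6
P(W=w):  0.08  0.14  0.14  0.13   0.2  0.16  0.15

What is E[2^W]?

19.88

E[2^W] = Σ 2^w·P(W=w)
 = 1·0.08 + 2·0.14 + 4·0.14 + 8·0.13 + 16·0.2 + 32·0.16 + 64·0.15
 = 0.08 + 0.28 + 0.56 + 1.04 + 3.2 + 5.12 + 9.6
 = 19.88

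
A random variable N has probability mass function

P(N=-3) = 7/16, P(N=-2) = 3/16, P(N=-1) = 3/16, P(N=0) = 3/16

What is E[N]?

-1.875

E[N] = Σ n·P(N=n)
 = (-3)·7/16 + (-2)·3/16 + (-1)·3/16 + 0·3/16
 = (-21/16) + (-3/8) + (-3/16) + 0
 = -15/8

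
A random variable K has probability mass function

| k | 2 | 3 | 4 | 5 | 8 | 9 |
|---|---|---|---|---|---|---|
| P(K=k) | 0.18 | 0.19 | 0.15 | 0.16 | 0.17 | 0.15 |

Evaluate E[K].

E[K] = Σ k·P(K=k)
 = 2·0.18 + 3·0.19 + 4·0.15 + 5·0.16 + 8·0.17 + 9·0.15
 = 0.36 + 0.57 + 0.6 + 0.8 + 1.36 + 1.35
 = 5.04

5.04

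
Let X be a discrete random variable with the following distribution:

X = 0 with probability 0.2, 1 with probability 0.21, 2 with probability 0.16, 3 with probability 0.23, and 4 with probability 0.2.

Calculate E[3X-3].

E[3X-3] = Σ (3x-3)·P(X=x)
 = (-3)·0.2 + 0·0.21 + 3·0.16 + 6·0.23 + 9·0.2
 = (-0.6) + 0 + 0.48 + 1.38 + 1.8
 = 3.06

3.06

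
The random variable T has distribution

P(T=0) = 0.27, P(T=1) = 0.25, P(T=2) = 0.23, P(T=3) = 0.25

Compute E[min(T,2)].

E[min(T,2)] = Σ min(t,2)·P(T=t)
 = 0·0.27 + 1·0.25 + 2·0.23 + 2·0.25
 = 0 + 0.25 + 0.46 + 0.5
 = 1.21

1.21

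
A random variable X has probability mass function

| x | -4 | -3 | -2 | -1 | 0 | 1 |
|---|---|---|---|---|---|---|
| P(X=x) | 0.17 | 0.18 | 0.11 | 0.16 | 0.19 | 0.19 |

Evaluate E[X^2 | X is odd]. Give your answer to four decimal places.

P(X is odd) = 0.18 + 0.16 + 0.19 = 0.53.
E[X^2 | X is odd] = [9·0.18 + 1·0.16 + 1·0.19] / 0.53
 = 1.97 / 0.53
 = 197/53

3.7170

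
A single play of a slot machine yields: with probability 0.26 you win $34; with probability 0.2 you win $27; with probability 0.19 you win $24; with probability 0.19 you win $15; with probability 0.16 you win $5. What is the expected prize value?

E[payout] = 34·0.26 + 27·0.2 + 24·0.19 + 15·0.19 + 5·0.16
 = 8.84 + 5.4 + 4.56 + 2.85 + 0.8
 = 22.45

22.45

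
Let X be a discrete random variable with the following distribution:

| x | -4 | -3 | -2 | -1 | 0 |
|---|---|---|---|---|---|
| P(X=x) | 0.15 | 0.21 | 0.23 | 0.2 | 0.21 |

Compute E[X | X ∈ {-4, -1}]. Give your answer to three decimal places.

-2.286

P(X ∈ {-4, -1}) = 0.15 + 0.2 = 0.35.
E[X | X ∈ {-4, -1}] = [(-4)·0.15 + (-1)·0.2] / 0.35
 = -0.8 / 0.35
 = -16/7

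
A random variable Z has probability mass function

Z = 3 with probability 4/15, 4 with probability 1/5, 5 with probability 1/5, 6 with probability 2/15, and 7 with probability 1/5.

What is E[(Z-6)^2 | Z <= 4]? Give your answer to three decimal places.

6.857

P(Z <= 4) = 4/15 + 1/5 = 7/15.
E[(Z-6)^2 | Z <= 4] = [9·4/15 + 4·1/5] / (7/15)
 = 16/5 / (7/15)
 = 48/7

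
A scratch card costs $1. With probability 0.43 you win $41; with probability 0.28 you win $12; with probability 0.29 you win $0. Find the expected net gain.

19.99

E[payout] = 41·0.43 + 12·0.28 + 0·0.29
 = 17.63 + 3.36 + 0
 = 20.99
Net = 20.99 - 1 = 19.99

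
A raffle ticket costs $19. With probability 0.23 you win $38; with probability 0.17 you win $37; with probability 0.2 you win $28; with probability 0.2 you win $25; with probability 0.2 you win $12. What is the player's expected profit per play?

9.03

E[payout] = 38·0.23 + 37·0.17 + 28·0.2 + 25·0.2 + 12·0.2
 = 8.74 + 6.29 + 5.6 + 5 + 2.4
 = 28.03
Net = 28.03 - 19 = 9.03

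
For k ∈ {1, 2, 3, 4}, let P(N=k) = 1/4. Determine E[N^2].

7.5

E[N^2] = Σ n^2·P(N=n)
 = 1·1/4 + 4·1/4 + 9·1/4 + 16·1/4
 = 1/4 + 1 + 9/4 + 4
 = 15/2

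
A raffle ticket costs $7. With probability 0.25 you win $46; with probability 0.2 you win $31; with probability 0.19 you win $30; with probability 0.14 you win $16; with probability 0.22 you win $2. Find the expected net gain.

19.08

E[payout] = 46·0.25 + 31·0.2 + 30·0.19 + 16·0.14 + 2·0.22
 = 11.5 + 6.2 + 5.7 + 2.24 + 0.44
 = 26.08
Net = 26.08 - 7 = 19.08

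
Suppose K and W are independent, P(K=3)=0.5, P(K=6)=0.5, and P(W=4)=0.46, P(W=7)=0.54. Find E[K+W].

E[K+W] = Σ_k Σ_w (k+w) · P(K=k)P(W=w)
 = 7·0.23 + 10·0.27 + 10·0.23 + 13·0.27
 = 1.61 + 2.7 + 2.3 + 3.51
 = 10.12

10.12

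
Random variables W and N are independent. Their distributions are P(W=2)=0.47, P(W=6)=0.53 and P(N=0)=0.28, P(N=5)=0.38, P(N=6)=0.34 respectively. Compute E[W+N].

E[W+N] = Σ_w Σ_n (w+n) · P(W=w)P(N=n)
 = 2·0.1316 + 7·0.1786 + 8·0.1598 + 6·0.1484 + 11·0.2014 + 12·0.1802
 = 0.2632 + 1.2502 + 1.2784 + 0.8904 + 2.2154 + 2.1624
 = 8.06

8.06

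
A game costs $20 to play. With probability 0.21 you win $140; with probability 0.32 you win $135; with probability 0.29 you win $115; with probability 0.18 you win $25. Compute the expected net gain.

E[payout] = 140·0.21 + 135·0.32 + 115·0.29 + 25·0.18
 = 29.4 + 43.2 + 33.35 + 4.5
 = 110.45
Net = 110.45 - 20 = 90.45

90.45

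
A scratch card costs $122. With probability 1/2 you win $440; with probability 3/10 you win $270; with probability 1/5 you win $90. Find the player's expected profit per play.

E[payout] = 440·1/2 + 270·3/10 + 90·1/5
 = 220 + 81 + 18
 = 319
Net = 319 - 122 = 197

197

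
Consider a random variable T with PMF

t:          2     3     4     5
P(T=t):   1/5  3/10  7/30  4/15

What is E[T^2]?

13.9

E[T^2] = Σ t^2·P(T=t)
 = 4·1/5 + 9·3/10 + 16·7/30 + 25·4/15
 = 4/5 + 27/10 + 56/15 + 20/3
 = 139/10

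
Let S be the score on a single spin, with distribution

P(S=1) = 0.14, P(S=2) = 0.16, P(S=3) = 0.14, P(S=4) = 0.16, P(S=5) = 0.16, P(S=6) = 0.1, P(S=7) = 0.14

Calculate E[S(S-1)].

15.16

E[S(S-1)] = Σ s(s-1)·P(S=s)
 = 0·0.14 + 2·0.16 + 6·0.14 + 12·0.16 + 20·0.16 + 30·0.1 + 42·0.14
 = 0 + 0.32 + 0.84 + 1.92 + 3.2 + 3 + 5.88
 = 15.16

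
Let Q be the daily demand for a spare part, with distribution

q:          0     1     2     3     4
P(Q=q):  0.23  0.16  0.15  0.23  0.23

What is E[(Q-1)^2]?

3.37

E[(Q-1)^2] = Σ (q-1)^2·P(Q=q)
 = 1·0.23 + 0·0.16 + 1·0.15 + 4·0.23 + 9·0.23
 = 0.23 + 0 + 0.15 + 0.92 + 2.07
 = 3.37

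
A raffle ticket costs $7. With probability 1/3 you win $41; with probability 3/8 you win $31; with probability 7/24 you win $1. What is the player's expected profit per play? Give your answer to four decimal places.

E[payout] = 41·1/3 + 31·3/8 + 1·7/24
 = 41/3 + 93/8 + 7/24
 = 307/12
Net = 307/12 - 7 = 223/12

18.5833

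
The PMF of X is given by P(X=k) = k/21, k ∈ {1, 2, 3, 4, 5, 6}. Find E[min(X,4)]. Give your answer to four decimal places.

E[min(X,4)] = Σ min(x,4)·P(X=x)
 = 1·1/21 + 2·2/21 + 3·1/7 + 4·4/21 + 4·5/21 + 4·2/7
 = 1/21 + 4/21 + 3/7 + 16/21 + 20/21 + 8/7
 = 74/21

3.5238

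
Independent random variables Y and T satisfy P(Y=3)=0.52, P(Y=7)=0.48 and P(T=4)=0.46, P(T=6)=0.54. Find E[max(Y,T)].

E[max(Y,T)] = Σ_y Σ_t max(y,t) · P(Y=y)P(T=t)
 = 4·0.2392 + 6·0.2808 + 7·0.2208 + 7·0.2592
 = 0.9568 + 1.6848 + 1.5456 + 1.8144
 = 6.0016

6.0016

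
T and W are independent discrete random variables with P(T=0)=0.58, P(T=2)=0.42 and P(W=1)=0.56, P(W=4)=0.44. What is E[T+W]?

3.16

E[T+W] = Σ_t Σ_w (t+w) · P(T=t)P(W=w)
 = 1·0.3248 + 4·0.2552 + 3·0.2352 + 6·0.1848
 = 0.3248 + 1.0208 + 0.7056 + 1.1088
 = 3.16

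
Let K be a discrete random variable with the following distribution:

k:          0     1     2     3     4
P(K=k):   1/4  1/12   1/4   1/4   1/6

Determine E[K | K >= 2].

2.875

P(K >= 2) = 1/4 + 1/4 + 1/6 = 2/3.
E[K | K >= 2] = [2·1/4 + 3·1/4 + 4·1/6] / (2/3)
 = 23/12 / (2/3)
 = 23/8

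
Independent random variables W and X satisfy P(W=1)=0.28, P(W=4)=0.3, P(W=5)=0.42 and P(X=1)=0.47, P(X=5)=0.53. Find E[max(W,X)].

E[max(W,X)] = Σ_w Σ_x max(w,x) · P(W=w)P(X=x)
 = 1·0.1316 + 5·0.1484 + 4·0.141 + 5·0.159 + 5·0.1974 + 5·0.2226
 = 0.1316 + 0.742 + 0.564 + 0.795 + 0.987 + 1.113
 = 4.3326

4.3326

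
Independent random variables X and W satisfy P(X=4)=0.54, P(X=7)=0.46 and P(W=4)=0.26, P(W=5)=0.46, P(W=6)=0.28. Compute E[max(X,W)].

E[max(X,W)] = Σ_x Σ_w max(x,w) · P(X=x)P(W=w)
 = 4·0.1404 + 5·0.2484 + 6·0.1512 + 7·0.1196 + 7·0.2116 + 7·0.1288
 = 0.5616 + 1.242 + 0.9072 + 0.8372 + 1.4812 + 0.9016
 = 5.9308

5.9308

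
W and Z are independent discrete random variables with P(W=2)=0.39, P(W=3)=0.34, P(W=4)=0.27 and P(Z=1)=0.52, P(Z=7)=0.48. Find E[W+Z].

E[W+Z] = Σ_w Σ_z (w+z) · P(W=w)P(Z=z)
 = 3·0.2028 + 9·0.1872 + 4·0.1768 + 10·0.1632 + 5·0.1404 + 11·0.1296
 = 0.6084 + 1.6848 + 0.7072 + 1.632 + 0.702 + 1.4256
 = 6.76

6.76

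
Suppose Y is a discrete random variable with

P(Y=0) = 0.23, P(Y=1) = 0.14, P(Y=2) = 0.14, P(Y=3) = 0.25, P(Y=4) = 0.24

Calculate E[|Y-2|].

E[|Y-2|] = Σ |y-2|·P(Y=y)
 = 2·0.23 + 1·0.14 + 0·0.14 + 1·0.25 + 2·0.24
 = 0.46 + 0.14 + 0 + 0.25 + 0.48
 = 1.33

1.33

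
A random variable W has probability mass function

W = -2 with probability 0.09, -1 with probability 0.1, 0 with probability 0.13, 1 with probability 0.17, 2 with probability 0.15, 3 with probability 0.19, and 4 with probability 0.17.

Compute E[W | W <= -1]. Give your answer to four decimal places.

P(W <= -1) = 0.09 + 0.1 = 0.19.
E[W | W <= -1] = [(-2)·0.09 + (-1)·0.1] / 0.19
 = -0.28 / 0.19
 = -28/19

-1.4737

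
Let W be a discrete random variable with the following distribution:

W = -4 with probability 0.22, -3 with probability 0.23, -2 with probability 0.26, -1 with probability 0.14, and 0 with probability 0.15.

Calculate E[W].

-2.23

E[W] = Σ w·P(W=w)
 = (-4)·0.22 + (-3)·0.23 + (-2)·0.26 + (-1)·0.14 + 0·0.15
 = (-0.88) + (-0.69) + (-0.52) + (-0.14) + 0
 = -2.23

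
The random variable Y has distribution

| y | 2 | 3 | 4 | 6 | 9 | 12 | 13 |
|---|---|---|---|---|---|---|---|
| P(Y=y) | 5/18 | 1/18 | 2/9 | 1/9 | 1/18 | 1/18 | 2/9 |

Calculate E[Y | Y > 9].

12.8

P(Y > 9) = 1/18 + 2/9 = 5/18.
E[Y | Y > 9] = [12·1/18 + 13·2/9] / (5/18)
 = 32/9 / (5/18)
 = 64/5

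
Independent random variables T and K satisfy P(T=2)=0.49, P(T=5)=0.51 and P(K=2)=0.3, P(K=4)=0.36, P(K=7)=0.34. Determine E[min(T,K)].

E[min(T,K)] = Σ_t Σ_k min(t,k) · P(T=t)P(K=k)
 = 2·0.147 + 2·0.1764 + 2·0.1666 + 2·0.153 + 4·0.1836 + 5·0.1734
 = 0.294 + 0.3528 + 0.3332 + 0.306 + 0.7344 + 0.867
 = 2.8874

2.8874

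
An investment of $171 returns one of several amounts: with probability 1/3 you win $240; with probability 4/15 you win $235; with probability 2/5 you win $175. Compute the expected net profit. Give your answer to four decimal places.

E[payout] = 240·1/3 + 235·4/15 + 175·2/5
 = 80 + 188/3 + 70
 = 638/3
Net = 638/3 - 171 = 125/3

41.6667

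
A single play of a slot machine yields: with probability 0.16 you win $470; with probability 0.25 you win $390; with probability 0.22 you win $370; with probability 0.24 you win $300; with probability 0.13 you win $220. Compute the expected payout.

E[payout] = 470·0.16 + 390·0.25 + 370·0.22 + 300·0.24 + 220·0.13
 = 75.2 + 97.5 + 81.4 + 72 + 28.6
 = 354.7

354.7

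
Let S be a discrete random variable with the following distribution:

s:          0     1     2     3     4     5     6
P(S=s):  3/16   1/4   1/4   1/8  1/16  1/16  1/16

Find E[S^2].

E[S^2] = Σ s^2·P(S=s)
 = 0·3/16 + 1·1/4 + 4·1/4 + 9·1/8 + 16·1/16 + 25·1/16 + 36·1/16
 = 0 + 1/4 + 1 + 9/8 + 1 + 25/16 + 9/4
 = 115/16

7.1875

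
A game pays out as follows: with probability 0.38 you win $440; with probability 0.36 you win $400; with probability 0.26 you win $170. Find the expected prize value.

E[payout] = 440·0.38 + 400·0.36 + 170·0.26
 = 167.2 + 144 + 44.2
 = 355.4

355.4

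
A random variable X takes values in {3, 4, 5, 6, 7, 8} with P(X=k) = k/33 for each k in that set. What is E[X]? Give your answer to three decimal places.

6.030

E[X] = Σ x·P(X=x)
 = 3·1/11 + 4·4/33 + 5·5/33 + 6·2/11 + 7·7/33 + 8·8/33
 = 3/11 + 16/33 + 25/33 + 12/11 + 49/33 + 64/33
 = 199/33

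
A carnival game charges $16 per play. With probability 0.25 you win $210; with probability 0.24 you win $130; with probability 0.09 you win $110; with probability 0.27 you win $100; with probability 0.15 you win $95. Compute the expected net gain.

E[payout] = 210·0.25 + 130·0.24 + 110·0.09 + 100·0.27 + 95·0.15
 = 52.5 + 31.2 + 9.9 + 27 + 14.25
 = 134.85
Net = 134.85 - 16 = 118.85

118.85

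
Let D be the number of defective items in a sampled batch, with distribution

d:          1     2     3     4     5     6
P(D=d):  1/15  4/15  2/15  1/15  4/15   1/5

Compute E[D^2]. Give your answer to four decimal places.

17.2667

E[D^2] = Σ d^2·P(D=d)
 = 1·1/15 + 4·4/15 + 9·2/15 + 16·1/15 + 25·4/15 + 36·1/5
 = 1/15 + 16/15 + 6/5 + 16/15 + 20/3 + 36/5
 = 259/15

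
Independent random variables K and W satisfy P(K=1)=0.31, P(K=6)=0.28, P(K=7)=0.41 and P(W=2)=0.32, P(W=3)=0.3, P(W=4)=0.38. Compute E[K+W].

7.92

E[K+W] = Σ_k Σ_w (k+w) · P(K=k)P(W=w)
 = 3·0.0992 + 4·0.093 + 5·0.1178 + 8·0.0896 + 9·0.084 + 10·0.1064 + 9·0.1312 + 10·0.123 + 11·0.1558
 = 0.2976 + 0.372 + 0.589 + 0.7168 + 0.756 + 1.064 + 1.1808 + 1.23 + 1.7138
 = 7.92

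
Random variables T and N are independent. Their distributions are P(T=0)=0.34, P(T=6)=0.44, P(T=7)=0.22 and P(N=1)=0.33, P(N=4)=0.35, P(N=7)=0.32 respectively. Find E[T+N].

E[T+N] = Σ_t Σ_n (t+n) · P(T=t)P(N=n)
 = 1·0.1122 + 4·0.119 + 7·0.1088 + 7·0.1452 + 10·0.154 + 13·0.1408 + 8·0.0726 + 11·0.077 + 14·0.0704
 = 0.1122 + 0.476 + 0.7616 + 1.0164 + 1.54 + 1.8304 + 0.5808 + 0.847 + 0.9856
 = 8.15

8.15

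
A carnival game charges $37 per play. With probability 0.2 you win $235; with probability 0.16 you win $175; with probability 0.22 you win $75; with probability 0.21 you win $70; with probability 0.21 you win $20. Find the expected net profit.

E[payout] = 235·0.2 + 175·0.16 + 75·0.22 + 70·0.21 + 20·0.21
 = 47 + 28 + 16.5 + 14.7 + 4.2
 = 110.4
Net = 110.4 - 37 = 73.4

73.4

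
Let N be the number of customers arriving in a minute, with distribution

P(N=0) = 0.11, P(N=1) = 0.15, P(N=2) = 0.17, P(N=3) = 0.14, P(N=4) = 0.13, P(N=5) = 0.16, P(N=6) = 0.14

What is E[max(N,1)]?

3.18

E[max(N,1)] = Σ max(n,1)·P(N=n)
 = 1·0.11 + 1·0.15 + 2·0.17 + 3·0.14 + 4·0.13 + 5·0.16 + 6·0.14
 = 0.11 + 0.15 + 0.34 + 0.42 + 0.52 + 0.8 + 0.84
 = 3.18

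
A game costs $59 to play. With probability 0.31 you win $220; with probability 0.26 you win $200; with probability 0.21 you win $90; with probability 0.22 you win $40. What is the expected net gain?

88.9

E[payout] = 220·0.31 + 200·0.26 + 90·0.21 + 40·0.22
 = 68.2 + 52 + 18.9 + 8.8
 = 147.9
Net = 147.9 - 59 = 88.9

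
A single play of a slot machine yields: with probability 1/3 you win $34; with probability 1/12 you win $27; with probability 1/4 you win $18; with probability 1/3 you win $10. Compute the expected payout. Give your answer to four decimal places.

21.4167

E[payout] = 34·1/3 + 27·1/12 + 18·1/4 + 10·1/3
 = 34/3 + 9/4 + 9/2 + 10/3
 = 257/12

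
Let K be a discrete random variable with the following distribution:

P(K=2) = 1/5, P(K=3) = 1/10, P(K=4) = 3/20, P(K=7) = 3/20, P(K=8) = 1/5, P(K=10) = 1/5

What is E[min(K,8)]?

5.55

E[min(K,8)] = Σ min(k,8)·P(K=k)
 = 2·1/5 + 3·1/10 + 4·3/20 + 7·3/20 + 8·1/5 + 8·1/5
 = 2/5 + 3/10 + 3/5 + 21/20 + 8/5 + 8/5
 = 111/20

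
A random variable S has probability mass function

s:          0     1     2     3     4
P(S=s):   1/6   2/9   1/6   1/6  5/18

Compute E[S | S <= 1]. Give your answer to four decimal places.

0.5714

P(S <= 1) = 1/6 + 2/9 = 7/18.
E[S | S <= 1] = [0·1/6 + 1·2/9] / (7/18)
 = 2/9 / (7/18)
 = 4/7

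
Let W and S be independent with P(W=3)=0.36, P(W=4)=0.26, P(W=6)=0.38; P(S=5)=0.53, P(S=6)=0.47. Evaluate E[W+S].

9.87

E[W+S] = Σ_w Σ_s (w+s) · P(W=w)P(S=s)
 = 8·0.1908 + 9·0.1692 + 9·0.1378 + 10·0.1222 + 11·0.2014 + 12·0.1786
 = 1.5264 + 1.5228 + 1.2402 + 1.222 + 2.2154 + 2.1432
 = 9.87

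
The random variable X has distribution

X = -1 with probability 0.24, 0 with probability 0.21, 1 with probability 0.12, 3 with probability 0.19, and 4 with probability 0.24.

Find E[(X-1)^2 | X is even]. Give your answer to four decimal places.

5.2667

P(X is even) = 0.21 + 0.24 = 0.45.
E[(X-1)^2 | X is even] = [1·0.21 + 9·0.24] / 0.45
 = 2.37 / 0.45
 = 79/15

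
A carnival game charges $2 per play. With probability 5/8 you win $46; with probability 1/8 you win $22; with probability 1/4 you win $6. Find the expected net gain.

E[payout] = 46·5/8 + 22·1/8 + 6·1/4
 = 115/4 + 11/4 + 3/2
 = 33
Net = 33 - 2 = 31

31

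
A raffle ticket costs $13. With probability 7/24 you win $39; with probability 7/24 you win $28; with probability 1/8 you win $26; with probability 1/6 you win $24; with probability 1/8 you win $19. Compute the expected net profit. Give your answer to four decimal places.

16.1667

E[payout] = 39·7/24 + 28·7/24 + 26·1/8 + 24·1/6 + 19·1/8
 = 91/8 + 49/6 + 13/4 + 4 + 19/8
 = 175/6
Net = 175/6 - 13 = 97/6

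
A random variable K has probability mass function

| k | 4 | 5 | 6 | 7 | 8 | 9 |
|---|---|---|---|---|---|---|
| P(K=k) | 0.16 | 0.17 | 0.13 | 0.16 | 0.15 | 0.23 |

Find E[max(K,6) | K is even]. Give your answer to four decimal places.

P(K is even) = 0.16 + 0.13 + 0.15 = 0.44.
E[max(K,6) | K is even] = [6·0.16 + 6·0.13 + 8·0.15] / 0.44
 = 2.94 / 0.44
 = 147/22

6.6818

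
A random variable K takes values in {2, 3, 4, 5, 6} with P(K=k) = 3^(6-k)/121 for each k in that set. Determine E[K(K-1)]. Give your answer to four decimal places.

E[K(K-1)] = Σ k(k-1)·P(K=k)
 = 2·81/121 + 6·27/121 + 12·9/121 + 20·3/121 + 30·1/121
 = 162/121 + 162/121 + 108/121 + 60/121 + 30/121
 = 522/121

4.3140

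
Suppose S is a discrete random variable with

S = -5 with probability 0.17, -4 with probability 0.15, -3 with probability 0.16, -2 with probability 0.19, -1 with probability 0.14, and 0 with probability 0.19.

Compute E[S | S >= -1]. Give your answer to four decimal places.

P(S >= -1) = 0.14 + 0.19 = 0.33.
E[S | S >= -1] = [(-1)·0.14 + 0·0.19] / 0.33
 = -0.14 / 0.33
 = -14/33

-0.4242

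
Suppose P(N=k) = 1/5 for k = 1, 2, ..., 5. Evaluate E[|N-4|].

E[|N-4|] = Σ |n-4|·P(N=n)
 = 3·1/5 + 2·1/5 + 1·1/5 + 0·1/5 + 1·1/5
 = 3/5 + 2/5 + 1/5 + 0 + 1/5
 = 7/5

1.4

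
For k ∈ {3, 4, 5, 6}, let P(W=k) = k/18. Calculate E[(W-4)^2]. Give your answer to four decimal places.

1.7778

E[(W-4)^2] = Σ (w-4)^2·P(W=w)
 = 1·1/6 + 0·2/9 + 1·5/18 + 4·1/3
 = 1/6 + 0 + 5/18 + 4/3
 = 16/9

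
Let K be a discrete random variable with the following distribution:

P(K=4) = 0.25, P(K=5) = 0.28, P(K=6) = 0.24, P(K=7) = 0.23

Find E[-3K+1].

-15.35

E[-3K+1] = Σ (-3k+1)·P(K=k)
 = (-11)·0.25 + (-14)·0.28 + (-17)·0.24 + (-20)·0.23
 = (-2.75) + (-3.92) + (-4.08) + (-4.6)
 = -15.35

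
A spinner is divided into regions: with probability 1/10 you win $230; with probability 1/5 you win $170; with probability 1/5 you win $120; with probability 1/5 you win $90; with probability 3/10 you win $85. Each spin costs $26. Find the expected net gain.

98.5

E[payout] = 230·1/10 + 170·1/5 + 120·1/5 + 90·1/5 + 85·3/10
 = 23 + 34 + 24 + 18 + 51/2
 = 249/2
Net = 249/2 - 26 = 197/2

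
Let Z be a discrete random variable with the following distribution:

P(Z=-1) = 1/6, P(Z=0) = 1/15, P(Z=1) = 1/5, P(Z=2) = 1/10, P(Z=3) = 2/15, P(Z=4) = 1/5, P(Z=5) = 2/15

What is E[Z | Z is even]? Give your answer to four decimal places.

P(Z is even) = 1/15 + 1/10 + 1/5 = 11/30.
E[Z | Z is even] = [0·1/15 + 2·1/10 + 4·1/5] / (11/30)
 = 1 / (11/30)
 = 30/11

2.7273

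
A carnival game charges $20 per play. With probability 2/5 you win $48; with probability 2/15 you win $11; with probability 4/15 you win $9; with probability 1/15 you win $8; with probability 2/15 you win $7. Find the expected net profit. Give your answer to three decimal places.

4.533

E[payout] = 48·2/5 + 11·2/15 + 9·4/15 + 8·1/15 + 7·2/15
 = 96/5 + 22/15 + 12/5 + 8/15 + 14/15
 = 368/15
Net = 368/15 - 20 = 68/15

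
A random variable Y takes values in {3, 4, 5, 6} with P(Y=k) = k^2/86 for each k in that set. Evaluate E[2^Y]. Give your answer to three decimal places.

39.907

E[2^Y] = Σ 2^y·P(Y=y)
 = 8·9/86 + 16·8/43 + 32·25/86 + 64·18/43
 = 36/43 + 128/43 + 400/43 + 1152/43
 = 1716/43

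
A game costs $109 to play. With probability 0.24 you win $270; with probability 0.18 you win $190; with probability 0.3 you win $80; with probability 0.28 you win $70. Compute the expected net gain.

33.6

E[payout] = 270·0.24 + 190·0.18 + 80·0.3 + 70·0.28
 = 64.8 + 34.2 + 24 + 19.6
 = 142.6
Net = 142.6 - 109 = 33.6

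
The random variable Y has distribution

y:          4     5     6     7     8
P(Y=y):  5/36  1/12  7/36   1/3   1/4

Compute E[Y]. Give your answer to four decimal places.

E[Y] = Σ y·P(Y=y)
 = 4·5/36 + 5·1/12 + 6·7/36 + 7·1/3 + 8·1/4
 = 5/9 + 5/12 + 7/6 + 7/3 + 2
 = 233/36

6.4722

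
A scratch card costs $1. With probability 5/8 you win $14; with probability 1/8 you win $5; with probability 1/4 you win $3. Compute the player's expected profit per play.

9.125

E[payout] = 14·5/8 + 5·1/8 + 3·1/4
 = 35/4 + 5/8 + 3/4
 = 81/8
Net = 81/8 - 1 = 73/8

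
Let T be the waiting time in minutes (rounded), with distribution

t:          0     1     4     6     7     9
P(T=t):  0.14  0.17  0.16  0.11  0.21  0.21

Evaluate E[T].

E[T] = Σ t·P(T=t)
 = 0·0.14 + 1·0.17 + 4·0.16 + 6·0.11 + 7·0.21 + 9·0.21
 = 0 + 0.17 + 0.64 + 0.66 + 1.47 + 1.89
 = 4.83

4.83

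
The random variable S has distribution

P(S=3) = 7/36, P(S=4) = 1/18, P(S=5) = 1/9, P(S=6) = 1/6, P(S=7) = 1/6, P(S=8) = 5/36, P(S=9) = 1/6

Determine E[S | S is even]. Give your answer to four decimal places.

6.4615

P(S is even) = 1/18 + 1/6 + 5/36 = 13/36.
E[S | S is even] = [4·1/18 + 6·1/6 + 8·5/36] / (13/36)
 = 7/3 / (13/36)
 = 84/13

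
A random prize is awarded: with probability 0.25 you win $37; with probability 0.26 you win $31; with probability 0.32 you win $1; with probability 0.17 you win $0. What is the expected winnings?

17.63

E[payout] = 37·0.25 + 31·0.26 + 1·0.32 + 0·0.17
 = 9.25 + 8.06 + 0.32 + 0
 = 17.63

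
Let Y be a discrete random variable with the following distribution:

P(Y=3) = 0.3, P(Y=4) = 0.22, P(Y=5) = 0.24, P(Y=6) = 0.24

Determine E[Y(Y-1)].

16.44

E[Y(Y-1)] = Σ y(y-1)·P(Y=y)
 = 6·0.3 + 12·0.22 + 20·0.24 + 30·0.24
 = 1.8 + 2.64 + 4.8 + 7.2
 = 16.44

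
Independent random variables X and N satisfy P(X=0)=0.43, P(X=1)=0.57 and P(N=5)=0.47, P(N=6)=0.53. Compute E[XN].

3.1521

E[XN] = Σ_x Σ_n xn · P(X=x)P(N=n)
 = 0·0.2021 + 0·0.2279 + 5·0.2679 + 6·0.3021
 = 0 + 0 + 1.3395 + 1.8126
 = 3.1521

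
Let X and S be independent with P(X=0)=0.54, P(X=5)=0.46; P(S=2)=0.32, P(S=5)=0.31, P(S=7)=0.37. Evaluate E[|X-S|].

3.3632

E[|X-S|] = Σ_x Σ_s |x-s| · P(X=x)P(S=s)
 = 2·0.1728 + 5·0.1674 + 7·0.1998 + 3·0.1472 + 0·0.1426 + 2·0.1702
 = 0.3456 + 0.837 + 1.3986 + 0.4416 + 0 + 0.3404
 = 3.3632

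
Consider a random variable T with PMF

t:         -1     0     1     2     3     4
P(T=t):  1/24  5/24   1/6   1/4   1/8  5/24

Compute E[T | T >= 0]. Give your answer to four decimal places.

1.9565

P(T >= 0) = 5/24 + 1/6 + 1/4 + 1/8 + 5/24 = 23/24.
E[T | T >= 0] = [0·5/24 + 1·1/6 + 2·1/4 + 3·1/8 + 4·5/24] / (23/24)
 = 15/8 / (23/24)
 = 45/23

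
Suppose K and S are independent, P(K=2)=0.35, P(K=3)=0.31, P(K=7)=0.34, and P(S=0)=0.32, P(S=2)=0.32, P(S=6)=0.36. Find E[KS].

E[KS] = Σ_k Σ_s ks · P(K=k)P(S=s)
 = 0·0.112 + 4·0.112 + 12·0.126 + 0·0.0992 + 6·0.0992 + 18·0.1116 + 0·0.1088 + 14·0.1088 + 42·0.1224
 = 0 + 0.448 + 1.512 + 0 + 0.5952 + 2.0088 + 0 + 1.5232 + 5.1408
 = 11.228

11.228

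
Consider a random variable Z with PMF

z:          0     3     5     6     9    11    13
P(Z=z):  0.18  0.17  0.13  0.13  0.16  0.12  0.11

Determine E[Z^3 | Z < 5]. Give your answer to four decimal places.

13.1143

P(Z < 5) = 0.18 + 0.17 = 0.35.
E[Z^3 | Z < 5] = [0·0.18 + 27·0.17] / 0.35
 = 4.59 / 0.35
 = 459/35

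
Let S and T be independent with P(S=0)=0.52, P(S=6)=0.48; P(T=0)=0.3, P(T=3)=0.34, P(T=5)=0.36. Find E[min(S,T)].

1.3536

E[min(S,T)] = Σ_s Σ_t min(s,t) · P(S=s)P(T=t)
 = 0·0.156 + 0·0.1768 + 0·0.1872 + 0·0.144 + 3·0.1632 + 5·0.1728
 = 0 + 0 + 0 + 0 + 0.4896 + 0.864
 = 1.3536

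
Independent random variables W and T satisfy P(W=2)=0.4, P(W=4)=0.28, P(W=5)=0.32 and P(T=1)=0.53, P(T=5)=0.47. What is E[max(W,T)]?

4.2156

E[max(W,T)] = Σ_w Σ_t max(w,t) · P(W=w)P(T=t)
 = 2·0.212 + 5·0.188 + 4·0.1484 + 5·0.1316 + 5·0.1696 + 5·0.1504
 = 0.424 + 0.94 + 0.5936 + 0.658 + 0.848 + 0.752
 = 4.2156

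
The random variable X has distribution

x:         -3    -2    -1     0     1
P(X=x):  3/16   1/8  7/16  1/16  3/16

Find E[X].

-1.0625

E[X] = Σ x·P(X=x)
 = (-3)·3/16 + (-2)·1/8 + (-1)·7/16 + 0·1/16 + 1·3/16
 = (-9/16) + (-1/4) + (-7/16) + 0 + 3/16
 = -17/16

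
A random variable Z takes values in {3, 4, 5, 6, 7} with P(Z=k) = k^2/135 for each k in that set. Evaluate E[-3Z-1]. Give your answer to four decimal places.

-18.2222

E[-3Z-1] = Σ (-3z-1)·P(Z=z)
 = (-10)·1/15 + (-13)·16/135 + (-16)·5/27 + (-19)·4/15 + (-22)·49/135
 = (-2/3) + (-208/135) + (-80/27) + (-76/15) + (-1078/135)
 = -164/9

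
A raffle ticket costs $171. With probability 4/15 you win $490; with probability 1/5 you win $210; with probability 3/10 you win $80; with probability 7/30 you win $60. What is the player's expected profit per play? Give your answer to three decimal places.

E[payout] = 490·4/15 + 210·1/5 + 80·3/10 + 60·7/30
 = 392/3 + 42 + 24 + 14
 = 632/3
Net = 632/3 - 171 = 119/3

39.667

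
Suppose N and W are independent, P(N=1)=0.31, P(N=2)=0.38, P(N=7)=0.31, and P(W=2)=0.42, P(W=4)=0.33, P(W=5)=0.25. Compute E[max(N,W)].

E[max(N,W)] = Σ_n Σ_w max(n,w) · P(N=n)P(W=w)
 = 2·0.1302 + 4·0.1023 + 5·0.0775 + 2·0.1596 + 4·0.1254 + 5·0.095 + 7·0.1302 + 7·0.1023 + 7·0.0775
 = 0.2604 + 0.4092 + 0.3875 + 0.3192 + 0.5016 + 0.475 + 0.9114 + 0.7161 + 0.5425
 = 4.5229

4.5229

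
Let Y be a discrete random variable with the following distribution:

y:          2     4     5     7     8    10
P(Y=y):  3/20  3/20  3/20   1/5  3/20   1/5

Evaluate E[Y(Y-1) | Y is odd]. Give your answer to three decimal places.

P(Y is odd) = 3/20 + 1/5 = 7/20.
E[Y(Y-1) | Y is odd] = [20·3/20 + 42·1/5] / (7/20)
 = 57/5 / (7/20)
 = 228/7

32.571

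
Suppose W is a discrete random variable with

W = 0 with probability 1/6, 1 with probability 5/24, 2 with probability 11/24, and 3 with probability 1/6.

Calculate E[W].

1.625

E[W] = Σ w·P(W=w)
 = 0·1/6 + 1·5/24 + 2·11/24 + 3·1/6
 = 0 + 5/24 + 11/12 + 1/2
 = 13/8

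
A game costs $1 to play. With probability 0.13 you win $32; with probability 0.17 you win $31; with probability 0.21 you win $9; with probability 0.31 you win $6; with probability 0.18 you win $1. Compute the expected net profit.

E[payout] = 32·0.13 + 31·0.17 + 9·0.21 + 6·0.31 + 1·0.18
 = 4.16 + 5.27 + 1.89 + 1.86 + 0.18
 = 13.36
Net = 13.36 - 1 = 12.36

12.36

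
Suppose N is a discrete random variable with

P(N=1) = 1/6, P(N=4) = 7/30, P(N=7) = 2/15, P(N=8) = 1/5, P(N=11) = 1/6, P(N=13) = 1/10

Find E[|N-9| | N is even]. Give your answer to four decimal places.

3.1538

P(N is even) = 7/30 + 1/5 = 13/30.
E[|N-9| | N is even] = [5·7/30 + 1·1/5] / (13/30)
 = 41/30 / (13/30)
 = 41/13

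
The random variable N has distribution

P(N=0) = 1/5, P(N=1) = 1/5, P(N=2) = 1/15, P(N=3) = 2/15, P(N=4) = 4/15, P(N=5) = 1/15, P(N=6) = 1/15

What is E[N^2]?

10

E[N^2] = Σ n^2·P(N=n)
 = 0·1/5 + 1·1/5 + 4·1/15 + 9·2/15 + 16·4/15 + 25·1/15 + 36·1/15
 = 0 + 1/5 + 4/15 + 6/5 + 64/15 + 5/3 + 12/5
 = 10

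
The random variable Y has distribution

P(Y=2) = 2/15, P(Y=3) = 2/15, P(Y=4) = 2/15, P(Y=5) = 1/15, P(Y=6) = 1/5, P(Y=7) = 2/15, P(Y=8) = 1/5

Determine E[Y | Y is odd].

5

P(Y is odd) = 2/15 + 1/15 + 2/15 = 1/3.
E[Y | Y is odd] = [3·2/15 + 5·1/15 + 7·2/15] / (1/3)
 = 5/3 / (1/3)
 = 5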